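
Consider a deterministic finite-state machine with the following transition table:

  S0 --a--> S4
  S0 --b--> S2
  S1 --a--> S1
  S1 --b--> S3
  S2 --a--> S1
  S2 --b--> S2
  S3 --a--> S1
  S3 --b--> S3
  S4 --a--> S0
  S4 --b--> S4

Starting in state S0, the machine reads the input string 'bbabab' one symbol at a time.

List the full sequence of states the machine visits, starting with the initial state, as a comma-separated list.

Start: S0
  read 'b': S0 --b--> S2
  read 'b': S2 --b--> S2
  read 'a': S2 --a--> S1
  read 'b': S1 --b--> S3
  read 'a': S3 --a--> S1
  read 'b': S1 --b--> S3

Answer: S0, S2, S2, S1, S3, S1, S3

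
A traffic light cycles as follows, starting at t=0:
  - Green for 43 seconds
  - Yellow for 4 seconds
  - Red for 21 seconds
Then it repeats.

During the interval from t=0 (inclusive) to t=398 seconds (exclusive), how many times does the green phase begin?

Answer: 6

Derivation:
Cycle = 43+4+21 = 68s
green phase starts at t = k*68 + 0 for k=0,1,2,...
Need k*68+0 < 398 → k < 5.853
k ∈ {0, ..., 5} → 6 starts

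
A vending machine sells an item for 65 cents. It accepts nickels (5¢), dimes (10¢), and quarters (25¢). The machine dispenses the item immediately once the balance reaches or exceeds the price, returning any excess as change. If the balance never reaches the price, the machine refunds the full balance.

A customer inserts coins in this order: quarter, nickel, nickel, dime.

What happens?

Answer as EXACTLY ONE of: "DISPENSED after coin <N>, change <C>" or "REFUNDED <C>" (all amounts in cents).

Answer: REFUNDED 45

Derivation:
Price: 65¢
Coin 1 (quarter, 25¢): balance = 25¢
Coin 2 (nickel, 5¢): balance = 30¢
Coin 3 (nickel, 5¢): balance = 35¢
Coin 4 (dime, 10¢): balance = 45¢
All coins inserted, balance 45¢ < price 65¢ → REFUND 45¢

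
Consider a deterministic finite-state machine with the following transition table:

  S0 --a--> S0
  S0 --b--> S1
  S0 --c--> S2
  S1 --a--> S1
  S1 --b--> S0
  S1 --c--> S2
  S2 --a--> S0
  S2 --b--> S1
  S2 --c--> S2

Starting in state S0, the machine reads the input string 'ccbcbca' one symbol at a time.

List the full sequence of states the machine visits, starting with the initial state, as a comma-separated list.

Answer: S0, S2, S2, S1, S2, S1, S2, S0

Derivation:
Start: S0
  read 'c': S0 --c--> S2
  read 'c': S2 --c--> S2
  read 'b': S2 --b--> S1
  read 'c': S1 --c--> S2
  read 'b': S2 --b--> S1
  read 'c': S1 --c--> S2
  read 'a': S2 --a--> S0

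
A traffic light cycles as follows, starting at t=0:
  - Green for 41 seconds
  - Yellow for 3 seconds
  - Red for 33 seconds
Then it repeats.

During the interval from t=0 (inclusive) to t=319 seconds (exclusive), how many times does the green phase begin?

Answer: 5

Derivation:
Cycle = 41+3+33 = 77s
green phase starts at t = k*77 + 0 for k=0,1,2,...
Need k*77+0 < 319 → k < 4.143
k ∈ {0, ..., 4} → 5 starts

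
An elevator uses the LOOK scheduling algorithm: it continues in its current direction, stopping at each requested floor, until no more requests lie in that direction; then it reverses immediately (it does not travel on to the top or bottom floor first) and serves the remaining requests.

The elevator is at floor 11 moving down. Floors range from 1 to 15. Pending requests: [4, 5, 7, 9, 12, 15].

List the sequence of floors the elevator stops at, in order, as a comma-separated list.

Answer: 9, 7, 5, 4, 12, 15

Derivation:
Current: 11, moving DOWN
Serve below first (descending): [9, 7, 5, 4]
Then reverse, serve above (ascending): [12, 15]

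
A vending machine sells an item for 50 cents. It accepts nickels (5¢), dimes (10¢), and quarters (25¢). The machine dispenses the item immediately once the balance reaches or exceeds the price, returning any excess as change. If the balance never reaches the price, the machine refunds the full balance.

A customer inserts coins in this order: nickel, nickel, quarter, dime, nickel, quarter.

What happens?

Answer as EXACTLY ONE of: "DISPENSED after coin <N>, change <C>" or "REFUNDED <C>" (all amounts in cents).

Answer: DISPENSED after coin 5, change 0

Derivation:
Price: 50¢
Coin 1 (nickel, 5¢): balance = 5¢
Coin 2 (nickel, 5¢): balance = 10¢
Coin 3 (quarter, 25¢): balance = 35¢
Coin 4 (dime, 10¢): balance = 45¢
Coin 5 (nickel, 5¢): balance = 50¢
  → balance >= price → DISPENSE, change = 50 - 50 = 0¢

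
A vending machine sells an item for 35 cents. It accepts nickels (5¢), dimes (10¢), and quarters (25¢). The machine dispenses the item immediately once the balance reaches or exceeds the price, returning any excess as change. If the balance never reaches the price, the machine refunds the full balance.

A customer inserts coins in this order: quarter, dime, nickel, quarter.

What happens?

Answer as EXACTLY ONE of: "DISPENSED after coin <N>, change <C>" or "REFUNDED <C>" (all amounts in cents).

Price: 35¢
Coin 1 (quarter, 25¢): balance = 25¢
Coin 2 (dime, 10¢): balance = 35¢
  → balance >= price → DISPENSE, change = 35 - 35 = 0¢

Answer: DISPENSED after coin 2, change 0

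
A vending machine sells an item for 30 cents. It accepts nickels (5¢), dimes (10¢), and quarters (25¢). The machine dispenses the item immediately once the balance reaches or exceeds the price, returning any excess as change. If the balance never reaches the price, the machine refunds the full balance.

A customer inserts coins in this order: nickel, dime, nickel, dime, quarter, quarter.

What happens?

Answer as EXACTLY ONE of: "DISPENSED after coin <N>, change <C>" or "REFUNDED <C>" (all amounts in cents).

Answer: DISPENSED after coin 4, change 0

Derivation:
Price: 30¢
Coin 1 (nickel, 5¢): balance = 5¢
Coin 2 (dime, 10¢): balance = 15¢
Coin 3 (nickel, 5¢): balance = 20¢
Coin 4 (dime, 10¢): balance = 30¢
  → balance >= price → DISPENSE, change = 30 - 30 = 0¢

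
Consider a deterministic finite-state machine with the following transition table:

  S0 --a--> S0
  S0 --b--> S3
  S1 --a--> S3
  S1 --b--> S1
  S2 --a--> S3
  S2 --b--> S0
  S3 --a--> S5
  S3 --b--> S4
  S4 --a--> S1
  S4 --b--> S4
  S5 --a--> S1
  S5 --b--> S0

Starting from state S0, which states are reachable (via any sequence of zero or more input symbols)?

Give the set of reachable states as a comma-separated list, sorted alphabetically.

BFS from S0:
  visit S0: S0--a-->S0 (seen), S0--b-->S3 (new)
  visit S3: S3--a-->S5 (new), S3--b-->S4 (new)
  visit S5: S5--a-->S1 (new), S5--b-->S0 (seen)
  visit S4: S4--a-->S1 (seen), S4--b-->S4 (seen)
  visit S1: S1--a-->S3 (seen), S1--b-->S1 (seen)

Answer: S0, S1, S3, S4, S5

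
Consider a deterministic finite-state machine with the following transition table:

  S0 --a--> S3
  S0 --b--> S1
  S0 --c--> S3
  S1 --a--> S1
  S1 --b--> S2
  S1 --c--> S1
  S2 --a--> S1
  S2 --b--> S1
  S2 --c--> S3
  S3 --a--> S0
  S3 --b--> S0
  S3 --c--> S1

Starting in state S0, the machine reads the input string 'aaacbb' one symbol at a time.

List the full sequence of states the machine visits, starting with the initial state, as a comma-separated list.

Answer: S0, S3, S0, S3, S1, S2, S1

Derivation:
Start: S0
  read 'a': S0 --a--> S3
  read 'a': S3 --a--> S0
  read 'a': S0 --a--> S3
  read 'c': S3 --c--> S1
  read 'b': S1 --b--> S2
  read 'b': S2 --b--> S1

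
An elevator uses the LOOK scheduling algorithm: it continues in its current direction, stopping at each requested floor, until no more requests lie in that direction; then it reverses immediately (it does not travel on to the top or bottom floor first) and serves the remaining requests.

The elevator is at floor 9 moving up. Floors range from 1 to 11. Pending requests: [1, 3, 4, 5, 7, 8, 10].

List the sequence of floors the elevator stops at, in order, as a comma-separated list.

Answer: 10, 8, 7, 5, 4, 3, 1

Derivation:
Current: 9, moving UP
Serve above first (ascending): [10]
Then reverse, serve below (descending): [8, 7, 5, 4, 3, 1]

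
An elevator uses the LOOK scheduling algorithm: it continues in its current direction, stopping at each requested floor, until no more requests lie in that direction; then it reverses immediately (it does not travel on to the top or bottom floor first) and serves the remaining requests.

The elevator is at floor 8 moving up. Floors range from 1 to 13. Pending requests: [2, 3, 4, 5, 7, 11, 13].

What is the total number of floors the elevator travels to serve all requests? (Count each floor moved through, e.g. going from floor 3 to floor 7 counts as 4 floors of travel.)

Start at floor 8 moving up, LOOK stop order: [11, 13, 7, 5, 4, 3, 2]
  8 → 11: |11-8| = 3, total = 3
  11 → 13: |13-11| = 2, total = 5
  13 → 7: |7-13| = 6, total = 11
  7 → 5: |5-7| = 2, total = 13
  5 → 4: |4-5| = 1, total = 14
  4 → 3: |3-4| = 1, total = 15
  3 → 2: |2-3| = 1, total = 16

Answer: 16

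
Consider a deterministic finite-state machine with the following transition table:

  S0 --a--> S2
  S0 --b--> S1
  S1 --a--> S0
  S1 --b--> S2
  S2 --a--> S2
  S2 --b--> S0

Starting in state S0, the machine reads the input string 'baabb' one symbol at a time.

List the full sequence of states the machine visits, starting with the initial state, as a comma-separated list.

Start: S0
  read 'b': S0 --b--> S1
  read 'a': S1 --a--> S0
  read 'a': S0 --a--> S2
  read 'b': S2 --b--> S0
  read 'b': S0 --b--> S1

Answer: S0, S1, S0, S2, S0, S1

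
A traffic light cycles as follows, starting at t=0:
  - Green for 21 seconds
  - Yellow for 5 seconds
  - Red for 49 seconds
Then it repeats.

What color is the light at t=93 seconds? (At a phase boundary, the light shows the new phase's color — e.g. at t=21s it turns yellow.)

Cycle length = 21 + 5 + 49 = 75s
t = 93, phase_t = 93 mod 75 = 18
18 < 21 (green end) → GREEN

Answer: green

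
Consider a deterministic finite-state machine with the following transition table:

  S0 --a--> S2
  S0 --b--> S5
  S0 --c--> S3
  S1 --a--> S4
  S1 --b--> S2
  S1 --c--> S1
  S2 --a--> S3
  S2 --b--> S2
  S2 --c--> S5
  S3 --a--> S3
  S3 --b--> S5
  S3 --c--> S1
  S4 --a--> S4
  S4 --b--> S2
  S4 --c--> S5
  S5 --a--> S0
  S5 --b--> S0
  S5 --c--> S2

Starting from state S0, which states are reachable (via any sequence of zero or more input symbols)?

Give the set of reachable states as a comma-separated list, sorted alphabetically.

Answer: S0, S1, S2, S3, S4, S5

Derivation:
BFS from S0:
  visit S0: S0--a-->S2 (new), S0--b-->S5 (new), S0--c-->S3 (new)
  visit S2: S2--a-->S3 (seen), S2--b-->S2 (seen), S2--c-->S5 (seen)
  visit S5: S5--a-->S0 (seen), S5--b-->S0 (seen), S5--c-->S2 (seen)
  visit S3: S3--a-->S3 (seen), S3--b-->S5 (seen), S3--c-->S1 (new)
  visit S1: S1--a-->S4 (new), S1--b-->S2 (seen), S1--c-->S1 (seen)
  visit S4: S4--a-->S4 (seen), S4--b-->S2 (seen), S4--c-->S5 (seen)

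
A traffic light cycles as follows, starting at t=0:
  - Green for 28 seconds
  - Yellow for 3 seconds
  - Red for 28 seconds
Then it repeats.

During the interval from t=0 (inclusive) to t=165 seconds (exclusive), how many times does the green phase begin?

Answer: 3

Derivation:
Cycle = 28+3+28 = 59s
green phase starts at t = k*59 + 0 for k=0,1,2,...
Need k*59+0 < 165 → k < 2.797
k ∈ {0, ..., 2} → 3 starts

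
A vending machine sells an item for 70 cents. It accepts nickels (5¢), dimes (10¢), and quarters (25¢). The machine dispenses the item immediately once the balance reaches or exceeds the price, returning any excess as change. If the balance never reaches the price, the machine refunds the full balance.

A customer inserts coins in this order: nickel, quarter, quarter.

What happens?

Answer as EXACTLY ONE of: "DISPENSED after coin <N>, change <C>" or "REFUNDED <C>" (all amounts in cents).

Answer: REFUNDED 55

Derivation:
Price: 70¢
Coin 1 (nickel, 5¢): balance = 5¢
Coin 2 (quarter, 25¢): balance = 30¢
Coin 3 (quarter, 25¢): balance = 55¢
All coins inserted, balance 55¢ < price 70¢ → REFUND 55¢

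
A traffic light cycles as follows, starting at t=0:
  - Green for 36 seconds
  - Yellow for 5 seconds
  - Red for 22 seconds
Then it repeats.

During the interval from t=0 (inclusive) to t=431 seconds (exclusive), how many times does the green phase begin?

Cycle = 36+5+22 = 63s
green phase starts at t = k*63 + 0 for k=0,1,2,...
Need k*63+0 < 431 → k < 6.841
k ∈ {0, ..., 6} → 7 starts

Answer: 7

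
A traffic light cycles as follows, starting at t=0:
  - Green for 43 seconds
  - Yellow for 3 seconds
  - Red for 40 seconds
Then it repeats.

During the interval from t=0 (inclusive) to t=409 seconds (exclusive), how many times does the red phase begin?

Answer: 5

Derivation:
Cycle = 43+3+40 = 86s
red phase starts at t = k*86 + 46 for k=0,1,2,...
Need k*86+46 < 409 → k < 4.221
k ∈ {0, ..., 4} → 5 starts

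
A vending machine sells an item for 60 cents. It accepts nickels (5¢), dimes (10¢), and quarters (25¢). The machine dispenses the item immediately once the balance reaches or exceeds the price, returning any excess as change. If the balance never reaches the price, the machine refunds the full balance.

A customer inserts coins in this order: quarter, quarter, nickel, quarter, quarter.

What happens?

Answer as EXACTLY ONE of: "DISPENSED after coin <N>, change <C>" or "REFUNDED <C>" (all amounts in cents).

Answer: DISPENSED after coin 4, change 20

Derivation:
Price: 60¢
Coin 1 (quarter, 25¢): balance = 25¢
Coin 2 (quarter, 25¢): balance = 50¢
Coin 3 (nickel, 5¢): balance = 55¢
Coin 4 (quarter, 25¢): balance = 80¢
  → balance >= price → DISPENSE, change = 80 - 60 = 20¢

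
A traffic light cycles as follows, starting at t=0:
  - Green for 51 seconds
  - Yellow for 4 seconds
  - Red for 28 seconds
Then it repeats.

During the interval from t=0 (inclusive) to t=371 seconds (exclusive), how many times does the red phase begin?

Answer: 4

Derivation:
Cycle = 51+4+28 = 83s
red phase starts at t = k*83 + 55 for k=0,1,2,...
Need k*83+55 < 371 → k < 3.807
k ∈ {0, ..., 3} → 4 starts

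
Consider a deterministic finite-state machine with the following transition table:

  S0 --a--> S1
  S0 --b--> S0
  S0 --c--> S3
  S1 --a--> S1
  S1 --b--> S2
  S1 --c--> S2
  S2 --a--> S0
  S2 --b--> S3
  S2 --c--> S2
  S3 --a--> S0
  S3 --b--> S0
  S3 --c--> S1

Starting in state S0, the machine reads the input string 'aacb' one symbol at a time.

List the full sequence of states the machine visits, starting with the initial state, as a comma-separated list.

Answer: S0, S1, S1, S2, S3

Derivation:
Start: S0
  read 'a': S0 --a--> S1
  read 'a': S1 --a--> S1
  read 'c': S1 --c--> S2
  read 'b': S2 --b--> S3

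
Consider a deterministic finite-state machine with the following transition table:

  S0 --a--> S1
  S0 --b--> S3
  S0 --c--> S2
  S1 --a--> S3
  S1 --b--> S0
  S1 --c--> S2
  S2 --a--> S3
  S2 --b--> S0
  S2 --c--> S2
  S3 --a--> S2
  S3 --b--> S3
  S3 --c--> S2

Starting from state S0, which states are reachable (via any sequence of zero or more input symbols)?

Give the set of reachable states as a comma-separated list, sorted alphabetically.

BFS from S0:
  visit S0: S0--a-->S1 (new), S0--b-->S3 (new), S0--c-->S2 (new)
  visit S1: S1--a-->S3 (seen), S1--b-->S0 (seen), S1--c-->S2 (seen)
  visit S3: S3--a-->S2 (seen), S3--b-->S3 (seen), S3--c-->S2 (seen)
  visit S2: S2--a-->S3 (seen), S2--b-->S0 (seen), S2--c-->S2 (seen)

Answer: S0, S1, S2, S3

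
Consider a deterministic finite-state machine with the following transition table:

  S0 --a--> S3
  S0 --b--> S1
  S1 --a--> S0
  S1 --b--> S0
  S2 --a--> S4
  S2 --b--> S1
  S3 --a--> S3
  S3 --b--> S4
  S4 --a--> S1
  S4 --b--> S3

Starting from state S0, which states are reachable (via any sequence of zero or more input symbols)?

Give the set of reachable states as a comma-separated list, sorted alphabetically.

Answer: S0, S1, S3, S4

Derivation:
BFS from S0:
  visit S0: S0--a-->S3 (new), S0--b-->S1 (new)
  visit S3: S3--a-->S3 (seen), S3--b-->S4 (new)
  visit S1: S1--a-->S0 (seen), S1--b-->S0 (seen)
  visit S4: S4--a-->S1 (seen), S4--b-->S3 (seen)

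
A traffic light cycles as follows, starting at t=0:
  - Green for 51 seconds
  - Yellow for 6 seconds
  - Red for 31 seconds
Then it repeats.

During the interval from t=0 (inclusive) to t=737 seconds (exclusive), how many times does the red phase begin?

Cycle = 51+6+31 = 88s
red phase starts at t = k*88 + 57 for k=0,1,2,...
Need k*88+57 < 737 → k < 7.727
k ∈ {0, ..., 7} → 8 starts

Answer: 8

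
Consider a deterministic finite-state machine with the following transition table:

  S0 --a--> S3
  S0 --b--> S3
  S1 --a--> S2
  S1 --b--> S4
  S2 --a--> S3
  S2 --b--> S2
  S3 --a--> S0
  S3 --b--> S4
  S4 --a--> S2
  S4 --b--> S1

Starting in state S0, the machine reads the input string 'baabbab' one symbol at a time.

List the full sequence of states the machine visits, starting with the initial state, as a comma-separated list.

Start: S0
  read 'b': S0 --b--> S3
  read 'a': S3 --a--> S0
  read 'a': S0 --a--> S3
  read 'b': S3 --b--> S4
  read 'b': S4 --b--> S1
  read 'a': S1 --a--> S2
  read 'b': S2 --b--> S2

Answer: S0, S3, S0, S3, S4, S1, S2, S2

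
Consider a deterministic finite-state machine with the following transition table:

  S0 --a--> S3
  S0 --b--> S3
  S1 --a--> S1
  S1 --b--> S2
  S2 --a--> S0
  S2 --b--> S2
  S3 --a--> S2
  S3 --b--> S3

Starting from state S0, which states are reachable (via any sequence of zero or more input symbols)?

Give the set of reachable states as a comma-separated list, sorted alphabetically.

Answer: S0, S2, S3

Derivation:
BFS from S0:
  visit S0: S0--a-->S3 (new), S0--b-->S3 (seen)
  visit S3: S3--a-->S2 (new), S3--b-->S3 (seen)
  visit S2: S2--a-->S0 (seen), S2--b-->S2 (seen)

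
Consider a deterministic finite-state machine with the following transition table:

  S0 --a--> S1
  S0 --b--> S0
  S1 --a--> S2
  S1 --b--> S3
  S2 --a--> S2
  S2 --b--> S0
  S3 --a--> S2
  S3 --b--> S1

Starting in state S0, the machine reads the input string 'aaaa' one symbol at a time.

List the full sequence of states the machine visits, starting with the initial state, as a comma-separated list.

Start: S0
  read 'a': S0 --a--> S1
  read 'a': S1 --a--> S2
  read 'a': S2 --a--> S2
  read 'a': S2 --a--> S2

Answer: S0, S1, S2, S2, S2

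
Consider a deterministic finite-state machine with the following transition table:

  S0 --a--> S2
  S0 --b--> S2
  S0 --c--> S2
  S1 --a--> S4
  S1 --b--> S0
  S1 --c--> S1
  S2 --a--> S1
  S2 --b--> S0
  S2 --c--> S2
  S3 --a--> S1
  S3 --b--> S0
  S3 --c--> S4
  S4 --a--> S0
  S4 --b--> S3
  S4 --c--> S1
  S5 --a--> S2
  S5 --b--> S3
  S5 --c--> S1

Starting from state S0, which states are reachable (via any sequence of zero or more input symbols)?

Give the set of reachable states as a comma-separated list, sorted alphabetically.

Answer: S0, S1, S2, S3, S4

Derivation:
BFS from S0:
  visit S0: S0--a-->S2 (new), S0--b-->S2 (seen), S0--c-->S2 (seen)
  visit S2: S2--a-->S1 (new), S2--b-->S0 (seen), S2--c-->S2 (seen)
  visit S1: S1--a-->S4 (new), S1--b-->S0 (seen), S1--c-->S1 (seen)
  visit S4: S4--a-->S0 (seen), S4--b-->S3 (new), S4--c-->S1 (seen)
  visit S3: S3--a-->S1 (seen), S3--b-->S0 (seen), S3--c-->S4 (seen)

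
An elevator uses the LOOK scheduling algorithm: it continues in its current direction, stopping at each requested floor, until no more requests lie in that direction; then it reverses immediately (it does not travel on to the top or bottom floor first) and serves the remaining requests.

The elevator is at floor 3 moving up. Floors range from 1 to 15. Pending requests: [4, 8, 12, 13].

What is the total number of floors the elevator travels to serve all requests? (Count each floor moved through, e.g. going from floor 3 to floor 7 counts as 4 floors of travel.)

Start at floor 3 moving up, LOOK stop order: [4, 8, 12, 13]
  3 → 4: |4-3| = 1, total = 1
  4 → 8: |8-4| = 4, total = 5
  8 → 12: |12-8| = 4, total = 9
  12 → 13: |13-12| = 1, total = 10

Answer: 10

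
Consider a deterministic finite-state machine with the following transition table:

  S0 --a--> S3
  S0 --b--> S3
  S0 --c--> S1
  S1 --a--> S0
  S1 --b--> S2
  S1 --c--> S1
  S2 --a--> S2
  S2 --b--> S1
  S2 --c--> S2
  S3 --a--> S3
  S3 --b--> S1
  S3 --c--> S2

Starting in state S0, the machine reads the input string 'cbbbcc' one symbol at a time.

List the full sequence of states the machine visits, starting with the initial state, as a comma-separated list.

Answer: S0, S1, S2, S1, S2, S2, S2

Derivation:
Start: S0
  read 'c': S0 --c--> S1
  read 'b': S1 --b--> S2
  read 'b': S2 --b--> S1
  read 'b': S1 --b--> S2
  read 'c': S2 --c--> S2
  read 'c': S2 --c--> S2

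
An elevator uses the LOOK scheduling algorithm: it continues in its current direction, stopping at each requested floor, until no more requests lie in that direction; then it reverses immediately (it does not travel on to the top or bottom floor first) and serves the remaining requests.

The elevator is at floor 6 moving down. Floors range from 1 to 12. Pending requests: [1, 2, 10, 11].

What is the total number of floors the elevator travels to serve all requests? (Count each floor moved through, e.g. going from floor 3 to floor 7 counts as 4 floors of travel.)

Answer: 15

Derivation:
Start at floor 6 moving down, LOOK stop order: [2, 1, 10, 11]
  6 → 2: |2-6| = 4, total = 4
  2 → 1: |1-2| = 1, total = 5
  1 → 10: |10-1| = 9, total = 14
  10 → 11: |11-10| = 1, total = 15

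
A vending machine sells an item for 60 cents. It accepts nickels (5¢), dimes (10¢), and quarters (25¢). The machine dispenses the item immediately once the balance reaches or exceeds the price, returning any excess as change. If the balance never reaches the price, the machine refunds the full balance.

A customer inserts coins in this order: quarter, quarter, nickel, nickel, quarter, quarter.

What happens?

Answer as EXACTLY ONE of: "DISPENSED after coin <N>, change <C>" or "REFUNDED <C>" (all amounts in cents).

Answer: DISPENSED after coin 4, change 0

Derivation:
Price: 60¢
Coin 1 (quarter, 25¢): balance = 25¢
Coin 2 (quarter, 25¢): balance = 50¢
Coin 3 (nickel, 5¢): balance = 55¢
Coin 4 (nickel, 5¢): balance = 60¢
  → balance >= price → DISPENSE, change = 60 - 60 = 0¢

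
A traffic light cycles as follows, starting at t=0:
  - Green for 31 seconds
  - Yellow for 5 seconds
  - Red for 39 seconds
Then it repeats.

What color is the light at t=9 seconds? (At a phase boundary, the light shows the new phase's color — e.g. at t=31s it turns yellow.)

Answer: green

Derivation:
Cycle length = 31 + 5 + 39 = 75s
t = 9, phase_t = 9 mod 75 = 9
9 < 31 (green end) → GREEN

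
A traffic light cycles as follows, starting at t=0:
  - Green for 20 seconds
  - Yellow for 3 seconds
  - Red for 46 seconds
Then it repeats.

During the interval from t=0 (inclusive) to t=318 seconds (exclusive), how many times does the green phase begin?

Answer: 5

Derivation:
Cycle = 20+3+46 = 69s
green phase starts at t = k*69 + 0 for k=0,1,2,...
Need k*69+0 < 318 → k < 4.609
k ∈ {0, ..., 4} → 5 starts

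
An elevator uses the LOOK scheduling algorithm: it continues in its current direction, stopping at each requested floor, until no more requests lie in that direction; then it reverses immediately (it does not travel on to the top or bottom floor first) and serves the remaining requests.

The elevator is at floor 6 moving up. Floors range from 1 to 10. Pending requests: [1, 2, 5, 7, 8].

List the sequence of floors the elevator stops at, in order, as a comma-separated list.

Answer: 7, 8, 5, 2, 1

Derivation:
Current: 6, moving UP
Serve above first (ascending): [7, 8]
Then reverse, serve below (descending): [5, 2, 1]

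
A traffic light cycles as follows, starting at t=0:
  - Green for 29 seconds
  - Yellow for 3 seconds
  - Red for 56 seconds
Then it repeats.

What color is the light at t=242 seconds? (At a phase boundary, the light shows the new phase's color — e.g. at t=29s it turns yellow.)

Cycle length = 29 + 3 + 56 = 88s
t = 242, phase_t = 242 mod 88 = 66
66 >= 32 → RED

Answer: red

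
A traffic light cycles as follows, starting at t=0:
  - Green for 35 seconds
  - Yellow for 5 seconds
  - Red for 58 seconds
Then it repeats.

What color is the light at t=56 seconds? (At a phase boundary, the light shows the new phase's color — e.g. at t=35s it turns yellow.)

Answer: red

Derivation:
Cycle length = 35 + 5 + 58 = 98s
t = 56, phase_t = 56 mod 98 = 56
56 >= 40 → RED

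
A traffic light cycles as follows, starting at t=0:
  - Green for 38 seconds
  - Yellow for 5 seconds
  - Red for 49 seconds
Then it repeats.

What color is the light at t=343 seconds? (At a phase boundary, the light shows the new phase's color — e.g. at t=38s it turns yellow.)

Cycle length = 38 + 5 + 49 = 92s
t = 343, phase_t = 343 mod 92 = 67
67 >= 43 → RED

Answer: red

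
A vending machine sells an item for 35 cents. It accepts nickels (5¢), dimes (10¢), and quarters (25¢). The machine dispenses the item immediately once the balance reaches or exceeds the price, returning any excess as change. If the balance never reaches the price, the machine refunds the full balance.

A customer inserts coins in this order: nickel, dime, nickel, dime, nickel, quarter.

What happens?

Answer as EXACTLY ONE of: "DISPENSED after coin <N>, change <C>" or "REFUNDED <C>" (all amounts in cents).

Price: 35¢
Coin 1 (nickel, 5¢): balance = 5¢
Coin 2 (dime, 10¢): balance = 15¢
Coin 3 (nickel, 5¢): balance = 20¢
Coin 4 (dime, 10¢): balance = 30¢
Coin 5 (nickel, 5¢): balance = 35¢
  → balance >= price → DISPENSE, change = 35 - 35 = 0¢

Answer: DISPENSED after coin 5, change 0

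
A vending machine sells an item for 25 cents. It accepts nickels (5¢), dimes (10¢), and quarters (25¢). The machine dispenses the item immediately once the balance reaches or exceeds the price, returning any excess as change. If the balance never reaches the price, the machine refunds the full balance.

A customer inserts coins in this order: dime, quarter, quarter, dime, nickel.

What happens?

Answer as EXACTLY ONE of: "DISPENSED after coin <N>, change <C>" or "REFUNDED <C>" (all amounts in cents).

Answer: DISPENSED after coin 2, change 10

Derivation:
Price: 25¢
Coin 1 (dime, 10¢): balance = 10¢
Coin 2 (quarter, 25¢): balance = 35¢
  → balance >= price → DISPENSE, change = 35 - 25 = 10¢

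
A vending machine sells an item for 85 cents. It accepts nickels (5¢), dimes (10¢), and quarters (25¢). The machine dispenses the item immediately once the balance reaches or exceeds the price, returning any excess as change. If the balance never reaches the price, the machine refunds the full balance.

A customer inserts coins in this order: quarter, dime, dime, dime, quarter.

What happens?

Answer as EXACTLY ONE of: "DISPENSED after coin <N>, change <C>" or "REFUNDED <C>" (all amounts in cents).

Price: 85¢
Coin 1 (quarter, 25¢): balance = 25¢
Coin 2 (dime, 10¢): balance = 35¢
Coin 3 (dime, 10¢): balance = 45¢
Coin 4 (dime, 10¢): balance = 55¢
Coin 5 (quarter, 25¢): balance = 80¢
All coins inserted, balance 80¢ < price 85¢ → REFUND 80¢

Answer: REFUNDED 80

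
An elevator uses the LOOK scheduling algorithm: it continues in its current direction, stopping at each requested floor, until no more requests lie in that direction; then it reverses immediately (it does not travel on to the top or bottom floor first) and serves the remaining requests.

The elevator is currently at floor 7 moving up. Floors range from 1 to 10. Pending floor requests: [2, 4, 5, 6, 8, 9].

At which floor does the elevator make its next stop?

Answer: 8

Derivation:
Current floor: 7, direction: up
Requests above: [8, 9]
Requests below: [2, 4, 5, 6]
Moving up and requests lie above → nearest above is min([8, 9]) = 8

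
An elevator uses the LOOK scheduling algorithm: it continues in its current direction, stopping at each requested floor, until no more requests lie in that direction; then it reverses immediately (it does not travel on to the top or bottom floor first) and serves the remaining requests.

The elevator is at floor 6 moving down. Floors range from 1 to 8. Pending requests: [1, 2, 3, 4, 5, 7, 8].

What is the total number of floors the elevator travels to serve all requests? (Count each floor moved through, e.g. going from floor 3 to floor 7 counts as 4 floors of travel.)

Start at floor 6 moving down, LOOK stop order: [5, 4, 3, 2, 1, 7, 8]
  6 → 5: |5-6| = 1, total = 1
  5 → 4: |4-5| = 1, total = 2
  4 → 3: |3-4| = 1, total = 3
  3 → 2: |2-3| = 1, total = 4
  2 → 1: |1-2| = 1, total = 5
  1 → 7: |7-1| = 6, total = 11
  7 → 8: |8-7| = 1, total = 12

Answer: 12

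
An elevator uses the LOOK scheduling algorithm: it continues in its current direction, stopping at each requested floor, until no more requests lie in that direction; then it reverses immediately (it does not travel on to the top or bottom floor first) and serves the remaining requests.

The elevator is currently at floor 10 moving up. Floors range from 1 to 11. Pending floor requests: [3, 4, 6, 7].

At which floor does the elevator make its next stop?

Current floor: 10, direction: up
Requests above: []
Requests below: [3, 4, 6, 7]
Moving up but no requests above → reverse; nearest below is max([3, 4, 6, 7]) = 7

Answer: 7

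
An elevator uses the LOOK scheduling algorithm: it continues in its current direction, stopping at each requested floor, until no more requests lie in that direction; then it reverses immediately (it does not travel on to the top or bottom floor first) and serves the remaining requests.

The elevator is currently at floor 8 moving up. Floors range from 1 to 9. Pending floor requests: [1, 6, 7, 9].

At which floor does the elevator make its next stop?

Answer: 9

Derivation:
Current floor: 8, direction: up
Requests above: [9]
Requests below: [1, 6, 7]
Moving up and requests lie above → nearest above is min([9]) = 9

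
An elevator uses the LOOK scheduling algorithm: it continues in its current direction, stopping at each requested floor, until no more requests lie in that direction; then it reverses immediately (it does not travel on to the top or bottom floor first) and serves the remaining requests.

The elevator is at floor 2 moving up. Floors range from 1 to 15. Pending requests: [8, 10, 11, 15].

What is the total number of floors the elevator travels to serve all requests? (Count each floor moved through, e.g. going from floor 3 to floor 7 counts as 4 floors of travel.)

Start at floor 2 moving up, LOOK stop order: [8, 10, 11, 15]
  2 → 8: |8-2| = 6, total = 6
  8 → 10: |10-8| = 2, total = 8
  10 → 11: |11-10| = 1, total = 9
  11 → 15: |15-11| = 4, total = 13

Answer: 13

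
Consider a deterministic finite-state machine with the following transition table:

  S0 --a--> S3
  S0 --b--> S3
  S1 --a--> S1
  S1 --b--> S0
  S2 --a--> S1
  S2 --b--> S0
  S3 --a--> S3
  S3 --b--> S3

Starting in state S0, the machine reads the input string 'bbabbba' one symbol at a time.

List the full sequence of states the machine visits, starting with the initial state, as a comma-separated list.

Start: S0
  read 'b': S0 --b--> S3
  read 'b': S3 --b--> S3
  read 'a': S3 --a--> S3
  read 'b': S3 --b--> S3
  read 'b': S3 --b--> S3
  read 'b': S3 --b--> S3
  read 'a': S3 --a--> S3

Answer: S0, S3, S3, S3, S3, S3, S3, S3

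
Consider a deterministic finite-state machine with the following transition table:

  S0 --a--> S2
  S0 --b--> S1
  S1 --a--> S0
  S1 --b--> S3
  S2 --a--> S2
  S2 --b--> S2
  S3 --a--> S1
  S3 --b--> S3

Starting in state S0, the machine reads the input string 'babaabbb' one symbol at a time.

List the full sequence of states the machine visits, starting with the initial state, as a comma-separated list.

Answer: S0, S1, S0, S1, S0, S2, S2, S2, S2

Derivation:
Start: S0
  read 'b': S0 --b--> S1
  read 'a': S1 --a--> S0
  read 'b': S0 --b--> S1
  read 'a': S1 --a--> S0
  read 'a': S0 --a--> S2
  read 'b': S2 --b--> S2
  read 'b': S2 --b--> S2
  read 'b': S2 --b--> S2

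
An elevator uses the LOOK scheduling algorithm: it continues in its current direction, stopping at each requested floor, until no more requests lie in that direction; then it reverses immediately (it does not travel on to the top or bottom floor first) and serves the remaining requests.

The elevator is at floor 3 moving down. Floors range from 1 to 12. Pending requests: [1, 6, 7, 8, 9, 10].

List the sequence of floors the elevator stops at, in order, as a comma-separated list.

Current: 3, moving DOWN
Serve below first (descending): [1]
Then reverse, serve above (ascending): [6, 7, 8, 9, 10]

Answer: 1, 6, 7, 8, 9, 10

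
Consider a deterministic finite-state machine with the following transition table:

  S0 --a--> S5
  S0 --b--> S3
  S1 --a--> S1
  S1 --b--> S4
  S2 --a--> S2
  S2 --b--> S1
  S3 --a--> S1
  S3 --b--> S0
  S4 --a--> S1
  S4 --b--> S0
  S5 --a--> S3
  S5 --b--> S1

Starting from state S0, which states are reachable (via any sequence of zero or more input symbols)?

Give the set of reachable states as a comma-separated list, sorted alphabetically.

BFS from S0:
  visit S0: S0--a-->S5 (new), S0--b-->S3 (new)
  visit S5: S5--a-->S3 (seen), S5--b-->S1 (new)
  visit S3: S3--a-->S1 (seen), S3--b-->S0 (seen)
  visit S1: S1--a-->S1 (seen), S1--b-->S4 (new)
  visit S4: S4--a-->S1 (seen), S4--b-->S0 (seen)

Answer: S0, S1, S3, S4, S5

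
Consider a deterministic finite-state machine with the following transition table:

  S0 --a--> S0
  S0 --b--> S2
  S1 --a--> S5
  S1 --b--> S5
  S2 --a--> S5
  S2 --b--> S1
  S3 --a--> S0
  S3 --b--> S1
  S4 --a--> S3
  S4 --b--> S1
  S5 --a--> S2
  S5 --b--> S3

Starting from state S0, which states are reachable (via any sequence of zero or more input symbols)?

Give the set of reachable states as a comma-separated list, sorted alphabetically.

Answer: S0, S1, S2, S3, S5

Derivation:
BFS from S0:
  visit S0: S0--a-->S0 (seen), S0--b-->S2 (new)
  visit S2: S2--a-->S5 (new), S2--b-->S1 (new)
  visit S5: S5--a-->S2 (seen), S5--b-->S3 (new)
  visit S1: S1--a-->S5 (seen), S1--b-->S5 (seen)
  visit S3: S3--a-->S0 (seen), S3--b-->S1 (seen)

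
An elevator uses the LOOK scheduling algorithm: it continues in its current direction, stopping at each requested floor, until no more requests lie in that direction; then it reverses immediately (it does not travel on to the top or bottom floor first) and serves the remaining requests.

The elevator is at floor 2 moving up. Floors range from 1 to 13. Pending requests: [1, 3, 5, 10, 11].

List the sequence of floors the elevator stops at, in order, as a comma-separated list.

Current: 2, moving UP
Serve above first (ascending): [3, 5, 10, 11]
Then reverse, serve below (descending): [1]

Answer: 3, 5, 10, 11, 1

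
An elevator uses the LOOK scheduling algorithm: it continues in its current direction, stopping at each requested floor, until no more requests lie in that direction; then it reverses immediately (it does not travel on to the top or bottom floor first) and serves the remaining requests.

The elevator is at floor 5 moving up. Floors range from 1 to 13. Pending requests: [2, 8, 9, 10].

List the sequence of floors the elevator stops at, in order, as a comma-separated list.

Answer: 8, 9, 10, 2

Derivation:
Current: 5, moving UP
Serve above first (ascending): [8, 9, 10]
Then reverse, serve below (descending): [2]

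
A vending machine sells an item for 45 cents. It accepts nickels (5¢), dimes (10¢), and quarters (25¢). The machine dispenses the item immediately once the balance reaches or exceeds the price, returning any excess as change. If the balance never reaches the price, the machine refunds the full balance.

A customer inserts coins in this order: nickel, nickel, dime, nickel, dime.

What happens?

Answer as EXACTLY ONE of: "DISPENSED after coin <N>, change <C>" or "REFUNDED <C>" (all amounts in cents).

Answer: REFUNDED 35

Derivation:
Price: 45¢
Coin 1 (nickel, 5¢): balance = 5¢
Coin 2 (nickel, 5¢): balance = 10¢
Coin 3 (dime, 10¢): balance = 20¢
Coin 4 (nickel, 5¢): balance = 25¢
Coin 5 (dime, 10¢): balance = 35¢
All coins inserted, balance 35¢ < price 45¢ → REFUND 35¢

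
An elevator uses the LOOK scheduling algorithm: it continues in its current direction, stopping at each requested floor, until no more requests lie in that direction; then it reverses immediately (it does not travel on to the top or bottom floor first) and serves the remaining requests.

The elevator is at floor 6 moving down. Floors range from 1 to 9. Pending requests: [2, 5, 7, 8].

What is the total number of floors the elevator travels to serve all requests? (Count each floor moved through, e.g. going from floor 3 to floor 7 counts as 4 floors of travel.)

Answer: 10

Derivation:
Start at floor 6 moving down, LOOK stop order: [5, 2, 7, 8]
  6 → 5: |5-6| = 1, total = 1
  5 → 2: |2-5| = 3, total = 4
  2 → 7: |7-2| = 5, total = 9
  7 → 8: |8-7| = 1, total = 10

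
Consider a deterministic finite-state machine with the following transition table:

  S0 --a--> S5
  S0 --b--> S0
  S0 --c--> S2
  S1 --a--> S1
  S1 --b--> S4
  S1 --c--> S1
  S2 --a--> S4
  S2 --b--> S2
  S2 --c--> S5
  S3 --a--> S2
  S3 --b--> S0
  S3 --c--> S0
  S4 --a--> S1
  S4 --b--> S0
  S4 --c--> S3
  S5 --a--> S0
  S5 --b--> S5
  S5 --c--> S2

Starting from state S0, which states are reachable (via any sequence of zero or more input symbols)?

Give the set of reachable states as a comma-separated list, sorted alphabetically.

Answer: S0, S1, S2, S3, S4, S5

Derivation:
BFS from S0:
  visit S0: S0--a-->S5 (new), S0--b-->S0 (seen), S0--c-->S2 (new)
  visit S5: S5--a-->S0 (seen), S5--b-->S5 (seen), S5--c-->S2 (seen)
  visit S2: S2--a-->S4 (new), S2--b-->S2 (seen), S2--c-->S5 (seen)
  visit S4: S4--a-->S1 (new), S4--b-->S0 (seen), S4--c-->S3 (new)
  visit S1: S1--a-->S1 (seen), S1--b-->S4 (seen), S1--c-->S1 (seen)
  visit S3: S3--a-->S2 (seen), S3--b-->S0 (seen), S3--c-->S0 (seen)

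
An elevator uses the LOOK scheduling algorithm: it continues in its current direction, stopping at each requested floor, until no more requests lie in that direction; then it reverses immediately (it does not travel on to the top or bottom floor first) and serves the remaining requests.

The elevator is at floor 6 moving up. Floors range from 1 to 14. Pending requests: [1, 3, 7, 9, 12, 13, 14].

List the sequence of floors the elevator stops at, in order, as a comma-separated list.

Answer: 7, 9, 12, 13, 14, 3, 1

Derivation:
Current: 6, moving UP
Serve above first (ascending): [7, 9, 12, 13, 14]
Then reverse, serve below (descending): [3, 1]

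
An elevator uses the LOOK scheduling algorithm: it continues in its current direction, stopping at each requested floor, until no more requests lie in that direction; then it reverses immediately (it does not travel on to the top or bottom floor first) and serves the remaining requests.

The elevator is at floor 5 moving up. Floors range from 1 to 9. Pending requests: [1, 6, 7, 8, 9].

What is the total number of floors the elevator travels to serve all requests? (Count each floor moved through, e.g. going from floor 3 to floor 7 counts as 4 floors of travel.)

Answer: 12

Derivation:
Start at floor 5 moving up, LOOK stop order: [6, 7, 8, 9, 1]
  5 → 6: |6-5| = 1, total = 1
  6 → 7: |7-6| = 1, total = 2
  7 → 8: |8-7| = 1, total = 3
  8 → 9: |9-8| = 1, total = 4
  9 → 1: |1-9| = 8, total = 12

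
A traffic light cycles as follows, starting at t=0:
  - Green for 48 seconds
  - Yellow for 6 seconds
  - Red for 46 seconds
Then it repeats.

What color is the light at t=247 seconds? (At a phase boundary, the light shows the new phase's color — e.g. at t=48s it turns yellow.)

Answer: green

Derivation:
Cycle length = 48 + 6 + 46 = 100s
t = 247, phase_t = 247 mod 100 = 47
47 < 48 (green end) → GREEN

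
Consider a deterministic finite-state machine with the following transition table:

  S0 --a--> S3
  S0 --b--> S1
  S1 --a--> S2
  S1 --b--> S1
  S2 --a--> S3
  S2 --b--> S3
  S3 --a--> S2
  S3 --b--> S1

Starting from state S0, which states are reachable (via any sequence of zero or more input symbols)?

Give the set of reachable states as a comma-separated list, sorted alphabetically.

Answer: S0, S1, S2, S3

Derivation:
BFS from S0:
  visit S0: S0--a-->S3 (new), S0--b-->S1 (new)
  visit S3: S3--a-->S2 (new), S3--b-->S1 (seen)
  visit S1: S1--a-->S2 (seen), S1--b-->S1 (seen)
  visit S2: S2--a-->S3 (seen), S2--b-->S3 (seen)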